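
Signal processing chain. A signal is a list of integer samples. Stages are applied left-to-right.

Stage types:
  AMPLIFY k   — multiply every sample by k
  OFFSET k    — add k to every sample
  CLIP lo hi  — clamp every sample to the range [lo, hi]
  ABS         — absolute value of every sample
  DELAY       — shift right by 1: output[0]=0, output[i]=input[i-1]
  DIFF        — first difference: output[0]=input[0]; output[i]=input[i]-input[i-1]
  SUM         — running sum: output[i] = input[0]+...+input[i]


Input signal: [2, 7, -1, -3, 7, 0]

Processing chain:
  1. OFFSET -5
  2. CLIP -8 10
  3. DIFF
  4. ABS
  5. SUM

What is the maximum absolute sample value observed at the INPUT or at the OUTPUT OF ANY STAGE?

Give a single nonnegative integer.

Answer: 35

Derivation:
Input: [2, 7, -1, -3, 7, 0] (max |s|=7)
Stage 1 (OFFSET -5): 2+-5=-3, 7+-5=2, -1+-5=-6, -3+-5=-8, 7+-5=2, 0+-5=-5 -> [-3, 2, -6, -8, 2, -5] (max |s|=8)
Stage 2 (CLIP -8 10): clip(-3,-8,10)=-3, clip(2,-8,10)=2, clip(-6,-8,10)=-6, clip(-8,-8,10)=-8, clip(2,-8,10)=2, clip(-5,-8,10)=-5 -> [-3, 2, -6, -8, 2, -5] (max |s|=8)
Stage 3 (DIFF): s[0]=-3, 2--3=5, -6-2=-8, -8--6=-2, 2--8=10, -5-2=-7 -> [-3, 5, -8, -2, 10, -7] (max |s|=10)
Stage 4 (ABS): |-3|=3, |5|=5, |-8|=8, |-2|=2, |10|=10, |-7|=7 -> [3, 5, 8, 2, 10, 7] (max |s|=10)
Stage 5 (SUM): sum[0..0]=3, sum[0..1]=8, sum[0..2]=16, sum[0..3]=18, sum[0..4]=28, sum[0..5]=35 -> [3, 8, 16, 18, 28, 35] (max |s|=35)
Overall max amplitude: 35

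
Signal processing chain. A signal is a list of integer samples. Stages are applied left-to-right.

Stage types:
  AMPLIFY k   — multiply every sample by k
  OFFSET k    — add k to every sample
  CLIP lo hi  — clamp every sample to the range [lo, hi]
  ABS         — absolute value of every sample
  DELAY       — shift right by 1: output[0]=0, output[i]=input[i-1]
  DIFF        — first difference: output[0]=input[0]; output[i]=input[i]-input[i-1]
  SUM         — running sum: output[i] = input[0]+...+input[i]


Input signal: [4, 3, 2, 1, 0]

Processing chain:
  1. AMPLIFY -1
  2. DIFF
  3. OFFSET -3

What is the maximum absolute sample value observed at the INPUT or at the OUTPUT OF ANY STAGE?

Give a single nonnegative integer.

Answer: 7

Derivation:
Input: [4, 3, 2, 1, 0] (max |s|=4)
Stage 1 (AMPLIFY -1): 4*-1=-4, 3*-1=-3, 2*-1=-2, 1*-1=-1, 0*-1=0 -> [-4, -3, -2, -1, 0] (max |s|=4)
Stage 2 (DIFF): s[0]=-4, -3--4=1, -2--3=1, -1--2=1, 0--1=1 -> [-4, 1, 1, 1, 1] (max |s|=4)
Stage 3 (OFFSET -3): -4+-3=-7, 1+-3=-2, 1+-3=-2, 1+-3=-2, 1+-3=-2 -> [-7, -2, -2, -2, -2] (max |s|=7)
Overall max amplitude: 7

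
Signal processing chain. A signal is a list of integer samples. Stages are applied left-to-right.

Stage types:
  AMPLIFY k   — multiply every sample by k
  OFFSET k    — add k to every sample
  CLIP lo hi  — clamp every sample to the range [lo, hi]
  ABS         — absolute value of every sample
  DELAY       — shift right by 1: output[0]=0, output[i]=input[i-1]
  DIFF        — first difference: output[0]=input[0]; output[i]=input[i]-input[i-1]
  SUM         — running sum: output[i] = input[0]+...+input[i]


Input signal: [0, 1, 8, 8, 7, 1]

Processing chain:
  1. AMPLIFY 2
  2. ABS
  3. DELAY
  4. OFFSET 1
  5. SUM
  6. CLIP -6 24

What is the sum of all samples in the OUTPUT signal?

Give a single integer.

Answer: 78

Derivation:
Input: [0, 1, 8, 8, 7, 1]
Stage 1 (AMPLIFY 2): 0*2=0, 1*2=2, 8*2=16, 8*2=16, 7*2=14, 1*2=2 -> [0, 2, 16, 16, 14, 2]
Stage 2 (ABS): |0|=0, |2|=2, |16|=16, |16|=16, |14|=14, |2|=2 -> [0, 2, 16, 16, 14, 2]
Stage 3 (DELAY): [0, 0, 2, 16, 16, 14] = [0, 0, 2, 16, 16, 14] -> [0, 0, 2, 16, 16, 14]
Stage 4 (OFFSET 1): 0+1=1, 0+1=1, 2+1=3, 16+1=17, 16+1=17, 14+1=15 -> [1, 1, 3, 17, 17, 15]
Stage 5 (SUM): sum[0..0]=1, sum[0..1]=2, sum[0..2]=5, sum[0..3]=22, sum[0..4]=39, sum[0..5]=54 -> [1, 2, 5, 22, 39, 54]
Stage 6 (CLIP -6 24): clip(1,-6,24)=1, clip(2,-6,24)=2, clip(5,-6,24)=5, clip(22,-6,24)=22, clip(39,-6,24)=24, clip(54,-6,24)=24 -> [1, 2, 5, 22, 24, 24]
Output sum: 78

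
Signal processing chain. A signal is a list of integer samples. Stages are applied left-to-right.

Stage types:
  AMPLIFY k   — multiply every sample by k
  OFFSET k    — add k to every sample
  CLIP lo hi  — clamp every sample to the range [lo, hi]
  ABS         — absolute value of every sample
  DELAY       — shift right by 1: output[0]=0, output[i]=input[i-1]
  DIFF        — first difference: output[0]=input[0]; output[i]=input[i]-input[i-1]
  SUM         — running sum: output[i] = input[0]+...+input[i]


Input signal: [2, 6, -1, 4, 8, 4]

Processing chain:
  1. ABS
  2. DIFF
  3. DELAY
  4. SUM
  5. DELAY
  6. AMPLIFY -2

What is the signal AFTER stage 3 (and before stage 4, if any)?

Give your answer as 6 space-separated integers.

Answer: 0 2 4 -5 3 4

Derivation:
Input: [2, 6, -1, 4, 8, 4]
Stage 1 (ABS): |2|=2, |6|=6, |-1|=1, |4|=4, |8|=8, |4|=4 -> [2, 6, 1, 4, 8, 4]
Stage 2 (DIFF): s[0]=2, 6-2=4, 1-6=-5, 4-1=3, 8-4=4, 4-8=-4 -> [2, 4, -5, 3, 4, -4]
Stage 3 (DELAY): [0, 2, 4, -5, 3, 4] = [0, 2, 4, -5, 3, 4] -> [0, 2, 4, -5, 3, 4]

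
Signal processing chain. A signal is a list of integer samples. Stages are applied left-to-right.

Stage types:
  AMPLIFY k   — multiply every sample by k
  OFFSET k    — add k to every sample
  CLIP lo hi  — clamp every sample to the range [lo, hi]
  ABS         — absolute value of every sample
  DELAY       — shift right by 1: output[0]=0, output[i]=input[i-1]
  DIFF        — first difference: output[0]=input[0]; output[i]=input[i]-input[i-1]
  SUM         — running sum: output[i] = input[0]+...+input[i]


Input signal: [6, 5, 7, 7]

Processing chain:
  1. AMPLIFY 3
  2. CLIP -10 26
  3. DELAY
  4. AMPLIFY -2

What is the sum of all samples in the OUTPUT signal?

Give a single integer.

Input: [6, 5, 7, 7]
Stage 1 (AMPLIFY 3): 6*3=18, 5*3=15, 7*3=21, 7*3=21 -> [18, 15, 21, 21]
Stage 2 (CLIP -10 26): clip(18,-10,26)=18, clip(15,-10,26)=15, clip(21,-10,26)=21, clip(21,-10,26)=21 -> [18, 15, 21, 21]
Stage 3 (DELAY): [0, 18, 15, 21] = [0, 18, 15, 21] -> [0, 18, 15, 21]
Stage 4 (AMPLIFY -2): 0*-2=0, 18*-2=-36, 15*-2=-30, 21*-2=-42 -> [0, -36, -30, -42]
Output sum: -108

Answer: -108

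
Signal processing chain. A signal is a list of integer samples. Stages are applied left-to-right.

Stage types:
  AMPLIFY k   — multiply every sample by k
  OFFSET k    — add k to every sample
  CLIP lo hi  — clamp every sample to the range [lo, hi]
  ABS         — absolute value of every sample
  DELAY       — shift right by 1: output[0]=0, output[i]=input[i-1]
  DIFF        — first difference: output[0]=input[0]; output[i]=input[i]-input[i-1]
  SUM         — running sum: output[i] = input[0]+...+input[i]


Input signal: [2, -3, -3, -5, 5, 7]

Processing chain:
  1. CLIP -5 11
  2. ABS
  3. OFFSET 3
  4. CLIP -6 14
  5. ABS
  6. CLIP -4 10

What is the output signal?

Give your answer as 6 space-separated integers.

Answer: 5 6 6 8 8 10

Derivation:
Input: [2, -3, -3, -5, 5, 7]
Stage 1 (CLIP -5 11): clip(2,-5,11)=2, clip(-3,-5,11)=-3, clip(-3,-5,11)=-3, clip(-5,-5,11)=-5, clip(5,-5,11)=5, clip(7,-5,11)=7 -> [2, -3, -3, -5, 5, 7]
Stage 2 (ABS): |2|=2, |-3|=3, |-3|=3, |-5|=5, |5|=5, |7|=7 -> [2, 3, 3, 5, 5, 7]
Stage 3 (OFFSET 3): 2+3=5, 3+3=6, 3+3=6, 5+3=8, 5+3=8, 7+3=10 -> [5, 6, 6, 8, 8, 10]
Stage 4 (CLIP -6 14): clip(5,-6,14)=5, clip(6,-6,14)=6, clip(6,-6,14)=6, clip(8,-6,14)=8, clip(8,-6,14)=8, clip(10,-6,14)=10 -> [5, 6, 6, 8, 8, 10]
Stage 5 (ABS): |5|=5, |6|=6, |6|=6, |8|=8, |8|=8, |10|=10 -> [5, 6, 6, 8, 8, 10]
Stage 6 (CLIP -4 10): clip(5,-4,10)=5, clip(6,-4,10)=6, clip(6,-4,10)=6, clip(8,-4,10)=8, clip(8,-4,10)=8, clip(10,-4,10)=10 -> [5, 6, 6, 8, 8, 10]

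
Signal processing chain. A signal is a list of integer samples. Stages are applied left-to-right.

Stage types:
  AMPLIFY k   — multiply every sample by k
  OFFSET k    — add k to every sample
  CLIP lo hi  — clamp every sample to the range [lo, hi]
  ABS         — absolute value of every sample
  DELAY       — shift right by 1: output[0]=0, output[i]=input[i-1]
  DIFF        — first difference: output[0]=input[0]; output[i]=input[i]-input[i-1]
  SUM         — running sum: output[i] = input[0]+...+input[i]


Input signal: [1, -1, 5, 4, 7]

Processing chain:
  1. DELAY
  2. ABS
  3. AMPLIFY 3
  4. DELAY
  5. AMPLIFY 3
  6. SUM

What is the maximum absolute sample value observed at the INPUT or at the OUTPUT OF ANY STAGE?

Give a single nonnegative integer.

Input: [1, -1, 5, 4, 7] (max |s|=7)
Stage 1 (DELAY): [0, 1, -1, 5, 4] = [0, 1, -1, 5, 4] -> [0, 1, -1, 5, 4] (max |s|=5)
Stage 2 (ABS): |0|=0, |1|=1, |-1|=1, |5|=5, |4|=4 -> [0, 1, 1, 5, 4] (max |s|=5)
Stage 3 (AMPLIFY 3): 0*3=0, 1*3=3, 1*3=3, 5*3=15, 4*3=12 -> [0, 3, 3, 15, 12] (max |s|=15)
Stage 4 (DELAY): [0, 0, 3, 3, 15] = [0, 0, 3, 3, 15] -> [0, 0, 3, 3, 15] (max |s|=15)
Stage 5 (AMPLIFY 3): 0*3=0, 0*3=0, 3*3=9, 3*3=9, 15*3=45 -> [0, 0, 9, 9, 45] (max |s|=45)
Stage 6 (SUM): sum[0..0]=0, sum[0..1]=0, sum[0..2]=9, sum[0..3]=18, sum[0..4]=63 -> [0, 0, 9, 18, 63] (max |s|=63)
Overall max amplitude: 63

Answer: 63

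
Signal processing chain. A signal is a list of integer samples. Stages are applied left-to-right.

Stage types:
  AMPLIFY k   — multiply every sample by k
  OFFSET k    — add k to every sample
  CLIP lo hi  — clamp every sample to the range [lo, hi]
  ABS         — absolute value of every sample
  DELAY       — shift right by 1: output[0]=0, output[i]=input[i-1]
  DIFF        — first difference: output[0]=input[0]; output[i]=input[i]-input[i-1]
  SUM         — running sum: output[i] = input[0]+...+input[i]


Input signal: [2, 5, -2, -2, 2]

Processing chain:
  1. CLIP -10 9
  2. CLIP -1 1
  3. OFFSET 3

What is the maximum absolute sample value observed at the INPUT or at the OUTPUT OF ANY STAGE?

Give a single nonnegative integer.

Input: [2, 5, -2, -2, 2] (max |s|=5)
Stage 1 (CLIP -10 9): clip(2,-10,9)=2, clip(5,-10,9)=5, clip(-2,-10,9)=-2, clip(-2,-10,9)=-2, clip(2,-10,9)=2 -> [2, 5, -2, -2, 2] (max |s|=5)
Stage 2 (CLIP -1 1): clip(2,-1,1)=1, clip(5,-1,1)=1, clip(-2,-1,1)=-1, clip(-2,-1,1)=-1, clip(2,-1,1)=1 -> [1, 1, -1, -1, 1] (max |s|=1)
Stage 3 (OFFSET 3): 1+3=4, 1+3=4, -1+3=2, -1+3=2, 1+3=4 -> [4, 4, 2, 2, 4] (max |s|=4)
Overall max amplitude: 5

Answer: 5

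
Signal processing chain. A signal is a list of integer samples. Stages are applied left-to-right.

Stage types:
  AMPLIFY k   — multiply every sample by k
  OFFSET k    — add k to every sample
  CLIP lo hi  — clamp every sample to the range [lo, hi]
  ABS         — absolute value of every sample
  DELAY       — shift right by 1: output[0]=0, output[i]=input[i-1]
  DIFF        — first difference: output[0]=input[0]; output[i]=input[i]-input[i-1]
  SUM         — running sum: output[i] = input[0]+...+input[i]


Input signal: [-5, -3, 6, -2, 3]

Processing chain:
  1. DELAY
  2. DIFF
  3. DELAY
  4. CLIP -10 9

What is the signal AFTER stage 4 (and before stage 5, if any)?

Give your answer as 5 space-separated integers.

Answer: 0 0 -5 2 9

Derivation:
Input: [-5, -3, 6, -2, 3]
Stage 1 (DELAY): [0, -5, -3, 6, -2] = [0, -5, -3, 6, -2] -> [0, -5, -3, 6, -2]
Stage 2 (DIFF): s[0]=0, -5-0=-5, -3--5=2, 6--3=9, -2-6=-8 -> [0, -5, 2, 9, -8]
Stage 3 (DELAY): [0, 0, -5, 2, 9] = [0, 0, -5, 2, 9] -> [0, 0, -5, 2, 9]
Stage 4 (CLIP -10 9): clip(0,-10,9)=0, clip(0,-10,9)=0, clip(-5,-10,9)=-5, clip(2,-10,9)=2, clip(9,-10,9)=9 -> [0, 0, -5, 2, 9]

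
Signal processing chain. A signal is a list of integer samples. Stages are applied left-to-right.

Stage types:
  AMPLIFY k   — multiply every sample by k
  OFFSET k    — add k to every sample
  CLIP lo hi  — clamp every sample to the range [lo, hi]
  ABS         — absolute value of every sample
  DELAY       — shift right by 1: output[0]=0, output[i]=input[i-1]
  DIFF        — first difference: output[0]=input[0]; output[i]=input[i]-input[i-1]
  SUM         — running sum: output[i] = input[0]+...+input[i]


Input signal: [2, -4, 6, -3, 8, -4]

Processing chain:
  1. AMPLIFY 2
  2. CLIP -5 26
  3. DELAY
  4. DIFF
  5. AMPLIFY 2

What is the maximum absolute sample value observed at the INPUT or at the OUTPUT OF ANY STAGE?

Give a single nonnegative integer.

Answer: 42

Derivation:
Input: [2, -4, 6, -3, 8, -4] (max |s|=8)
Stage 1 (AMPLIFY 2): 2*2=4, -4*2=-8, 6*2=12, -3*2=-6, 8*2=16, -4*2=-8 -> [4, -8, 12, -6, 16, -8] (max |s|=16)
Stage 2 (CLIP -5 26): clip(4,-5,26)=4, clip(-8,-5,26)=-5, clip(12,-5,26)=12, clip(-6,-5,26)=-5, clip(16,-5,26)=16, clip(-8,-5,26)=-5 -> [4, -5, 12, -5, 16, -5] (max |s|=16)
Stage 3 (DELAY): [0, 4, -5, 12, -5, 16] = [0, 4, -5, 12, -5, 16] -> [0, 4, -5, 12, -5, 16] (max |s|=16)
Stage 4 (DIFF): s[0]=0, 4-0=4, -5-4=-9, 12--5=17, -5-12=-17, 16--5=21 -> [0, 4, -9, 17, -17, 21] (max |s|=21)
Stage 5 (AMPLIFY 2): 0*2=0, 4*2=8, -9*2=-18, 17*2=34, -17*2=-34, 21*2=42 -> [0, 8, -18, 34, -34, 42] (max |s|=42)
Overall max amplitude: 42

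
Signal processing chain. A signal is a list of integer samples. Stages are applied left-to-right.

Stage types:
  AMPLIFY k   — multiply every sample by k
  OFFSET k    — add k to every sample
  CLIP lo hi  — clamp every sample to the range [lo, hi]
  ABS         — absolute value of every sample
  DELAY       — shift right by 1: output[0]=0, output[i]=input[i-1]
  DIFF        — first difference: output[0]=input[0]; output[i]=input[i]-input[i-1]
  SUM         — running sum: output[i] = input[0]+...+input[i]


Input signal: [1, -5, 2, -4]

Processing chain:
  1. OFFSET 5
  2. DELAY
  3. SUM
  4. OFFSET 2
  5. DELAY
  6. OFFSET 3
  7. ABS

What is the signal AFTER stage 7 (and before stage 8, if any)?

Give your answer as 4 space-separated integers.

Answer: 3 5 11 11

Derivation:
Input: [1, -5, 2, -4]
Stage 1 (OFFSET 5): 1+5=6, -5+5=0, 2+5=7, -4+5=1 -> [6, 0, 7, 1]
Stage 2 (DELAY): [0, 6, 0, 7] = [0, 6, 0, 7] -> [0, 6, 0, 7]
Stage 3 (SUM): sum[0..0]=0, sum[0..1]=6, sum[0..2]=6, sum[0..3]=13 -> [0, 6, 6, 13]
Stage 4 (OFFSET 2): 0+2=2, 6+2=8, 6+2=8, 13+2=15 -> [2, 8, 8, 15]
Stage 5 (DELAY): [0, 2, 8, 8] = [0, 2, 8, 8] -> [0, 2, 8, 8]
Stage 6 (OFFSET 3): 0+3=3, 2+3=5, 8+3=11, 8+3=11 -> [3, 5, 11, 11]
Stage 7 (ABS): |3|=3, |5|=5, |11|=11, |11|=11 -> [3, 5, 11, 11]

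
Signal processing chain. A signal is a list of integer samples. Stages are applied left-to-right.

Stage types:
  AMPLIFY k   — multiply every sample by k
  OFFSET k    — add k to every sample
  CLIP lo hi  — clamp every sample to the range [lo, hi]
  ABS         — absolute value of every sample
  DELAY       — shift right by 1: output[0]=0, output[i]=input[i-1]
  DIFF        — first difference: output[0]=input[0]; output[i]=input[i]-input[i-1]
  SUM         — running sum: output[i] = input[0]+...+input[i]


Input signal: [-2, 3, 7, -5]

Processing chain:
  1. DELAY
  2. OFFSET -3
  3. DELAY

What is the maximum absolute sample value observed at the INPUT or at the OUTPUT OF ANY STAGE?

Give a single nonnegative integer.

Answer: 7

Derivation:
Input: [-2, 3, 7, -5] (max |s|=7)
Stage 1 (DELAY): [0, -2, 3, 7] = [0, -2, 3, 7] -> [0, -2, 3, 7] (max |s|=7)
Stage 2 (OFFSET -3): 0+-3=-3, -2+-3=-5, 3+-3=0, 7+-3=4 -> [-3, -5, 0, 4] (max |s|=5)
Stage 3 (DELAY): [0, -3, -5, 0] = [0, -3, -5, 0] -> [0, -3, -5, 0] (max |s|=5)
Overall max amplitude: 7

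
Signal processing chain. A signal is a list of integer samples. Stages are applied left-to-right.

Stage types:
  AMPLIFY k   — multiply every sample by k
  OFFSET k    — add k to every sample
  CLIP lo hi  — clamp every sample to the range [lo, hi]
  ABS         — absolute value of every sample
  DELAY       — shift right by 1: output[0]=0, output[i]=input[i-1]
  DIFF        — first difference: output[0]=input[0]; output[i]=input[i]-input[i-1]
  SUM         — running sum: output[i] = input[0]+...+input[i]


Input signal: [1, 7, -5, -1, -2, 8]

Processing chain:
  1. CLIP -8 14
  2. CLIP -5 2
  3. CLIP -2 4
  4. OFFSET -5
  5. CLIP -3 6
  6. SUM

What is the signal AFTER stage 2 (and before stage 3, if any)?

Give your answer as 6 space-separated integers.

Answer: 1 2 -5 -1 -2 2

Derivation:
Input: [1, 7, -5, -1, -2, 8]
Stage 1 (CLIP -8 14): clip(1,-8,14)=1, clip(7,-8,14)=7, clip(-5,-8,14)=-5, clip(-1,-8,14)=-1, clip(-2,-8,14)=-2, clip(8,-8,14)=8 -> [1, 7, -5, -1, -2, 8]
Stage 2 (CLIP -5 2): clip(1,-5,2)=1, clip(7,-5,2)=2, clip(-5,-5,2)=-5, clip(-1,-5,2)=-1, clip(-2,-5,2)=-2, clip(8,-5,2)=2 -> [1, 2, -5, -1, -2, 2]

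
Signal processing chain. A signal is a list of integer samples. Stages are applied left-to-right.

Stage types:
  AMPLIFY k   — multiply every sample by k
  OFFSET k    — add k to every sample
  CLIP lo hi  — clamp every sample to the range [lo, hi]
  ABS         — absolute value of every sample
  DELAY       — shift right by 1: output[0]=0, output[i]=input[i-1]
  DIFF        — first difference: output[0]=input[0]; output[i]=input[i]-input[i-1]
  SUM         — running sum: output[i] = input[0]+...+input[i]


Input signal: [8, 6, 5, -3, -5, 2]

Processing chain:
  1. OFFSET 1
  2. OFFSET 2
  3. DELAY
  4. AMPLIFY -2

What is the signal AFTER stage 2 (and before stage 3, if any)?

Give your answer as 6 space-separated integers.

Input: [8, 6, 5, -3, -5, 2]
Stage 1 (OFFSET 1): 8+1=9, 6+1=7, 5+1=6, -3+1=-2, -5+1=-4, 2+1=3 -> [9, 7, 6, -2, -4, 3]
Stage 2 (OFFSET 2): 9+2=11, 7+2=9, 6+2=8, -2+2=0, -4+2=-2, 3+2=5 -> [11, 9, 8, 0, -2, 5]

Answer: 11 9 8 0 -2 5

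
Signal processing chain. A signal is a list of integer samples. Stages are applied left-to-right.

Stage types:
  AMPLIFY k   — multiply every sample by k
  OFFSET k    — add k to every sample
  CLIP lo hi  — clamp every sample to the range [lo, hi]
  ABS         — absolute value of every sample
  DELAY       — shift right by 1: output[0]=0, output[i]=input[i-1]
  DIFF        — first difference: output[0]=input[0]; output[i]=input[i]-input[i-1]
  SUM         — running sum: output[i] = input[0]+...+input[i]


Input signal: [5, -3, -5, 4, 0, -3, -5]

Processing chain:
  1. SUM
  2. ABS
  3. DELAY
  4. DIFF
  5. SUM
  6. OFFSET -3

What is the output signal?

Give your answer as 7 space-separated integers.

Answer: -3 2 -1 0 -2 -2 -1

Derivation:
Input: [5, -3, -5, 4, 0, -3, -5]
Stage 1 (SUM): sum[0..0]=5, sum[0..1]=2, sum[0..2]=-3, sum[0..3]=1, sum[0..4]=1, sum[0..5]=-2, sum[0..6]=-7 -> [5, 2, -3, 1, 1, -2, -7]
Stage 2 (ABS): |5|=5, |2|=2, |-3|=3, |1|=1, |1|=1, |-2|=2, |-7|=7 -> [5, 2, 3, 1, 1, 2, 7]
Stage 3 (DELAY): [0, 5, 2, 3, 1, 1, 2] = [0, 5, 2, 3, 1, 1, 2] -> [0, 5, 2, 3, 1, 1, 2]
Stage 4 (DIFF): s[0]=0, 5-0=5, 2-5=-3, 3-2=1, 1-3=-2, 1-1=0, 2-1=1 -> [0, 5, -3, 1, -2, 0, 1]
Stage 5 (SUM): sum[0..0]=0, sum[0..1]=5, sum[0..2]=2, sum[0..3]=3, sum[0..4]=1, sum[0..5]=1, sum[0..6]=2 -> [0, 5, 2, 3, 1, 1, 2]
Stage 6 (OFFSET -3): 0+-3=-3, 5+-3=2, 2+-3=-1, 3+-3=0, 1+-3=-2, 1+-3=-2, 2+-3=-1 -> [-3, 2, -1, 0, -2, -2, -1]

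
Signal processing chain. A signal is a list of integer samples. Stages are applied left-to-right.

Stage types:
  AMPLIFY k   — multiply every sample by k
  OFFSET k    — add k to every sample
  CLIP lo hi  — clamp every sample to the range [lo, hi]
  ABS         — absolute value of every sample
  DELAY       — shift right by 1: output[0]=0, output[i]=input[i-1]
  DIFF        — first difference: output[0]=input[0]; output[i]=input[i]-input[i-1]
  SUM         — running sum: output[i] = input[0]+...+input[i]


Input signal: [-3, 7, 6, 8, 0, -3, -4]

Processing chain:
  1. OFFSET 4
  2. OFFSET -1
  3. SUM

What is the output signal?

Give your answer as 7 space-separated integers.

Input: [-3, 7, 6, 8, 0, -3, -4]
Stage 1 (OFFSET 4): -3+4=1, 7+4=11, 6+4=10, 8+4=12, 0+4=4, -3+4=1, -4+4=0 -> [1, 11, 10, 12, 4, 1, 0]
Stage 2 (OFFSET -1): 1+-1=0, 11+-1=10, 10+-1=9, 12+-1=11, 4+-1=3, 1+-1=0, 0+-1=-1 -> [0, 10, 9, 11, 3, 0, -1]
Stage 3 (SUM): sum[0..0]=0, sum[0..1]=10, sum[0..2]=19, sum[0..3]=30, sum[0..4]=33, sum[0..5]=33, sum[0..6]=32 -> [0, 10, 19, 30, 33, 33, 32]

Answer: 0 10 19 30 33 33 32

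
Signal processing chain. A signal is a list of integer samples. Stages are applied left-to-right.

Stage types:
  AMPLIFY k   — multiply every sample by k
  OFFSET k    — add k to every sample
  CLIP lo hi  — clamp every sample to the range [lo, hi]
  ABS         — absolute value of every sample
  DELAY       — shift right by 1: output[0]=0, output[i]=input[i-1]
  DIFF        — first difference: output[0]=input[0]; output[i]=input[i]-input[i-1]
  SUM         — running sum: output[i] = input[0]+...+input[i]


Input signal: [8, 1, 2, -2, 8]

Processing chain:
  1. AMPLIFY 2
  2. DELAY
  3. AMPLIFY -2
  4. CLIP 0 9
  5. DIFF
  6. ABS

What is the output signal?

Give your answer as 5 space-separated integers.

Answer: 0 0 0 0 8

Derivation:
Input: [8, 1, 2, -2, 8]
Stage 1 (AMPLIFY 2): 8*2=16, 1*2=2, 2*2=4, -2*2=-4, 8*2=16 -> [16, 2, 4, -4, 16]
Stage 2 (DELAY): [0, 16, 2, 4, -4] = [0, 16, 2, 4, -4] -> [0, 16, 2, 4, -4]
Stage 3 (AMPLIFY -2): 0*-2=0, 16*-2=-32, 2*-2=-4, 4*-2=-8, -4*-2=8 -> [0, -32, -4, -8, 8]
Stage 4 (CLIP 0 9): clip(0,0,9)=0, clip(-32,0,9)=0, clip(-4,0,9)=0, clip(-8,0,9)=0, clip(8,0,9)=8 -> [0, 0, 0, 0, 8]
Stage 5 (DIFF): s[0]=0, 0-0=0, 0-0=0, 0-0=0, 8-0=8 -> [0, 0, 0, 0, 8]
Stage 6 (ABS): |0|=0, |0|=0, |0|=0, |0|=0, |8|=8 -> [0, 0, 0, 0, 8]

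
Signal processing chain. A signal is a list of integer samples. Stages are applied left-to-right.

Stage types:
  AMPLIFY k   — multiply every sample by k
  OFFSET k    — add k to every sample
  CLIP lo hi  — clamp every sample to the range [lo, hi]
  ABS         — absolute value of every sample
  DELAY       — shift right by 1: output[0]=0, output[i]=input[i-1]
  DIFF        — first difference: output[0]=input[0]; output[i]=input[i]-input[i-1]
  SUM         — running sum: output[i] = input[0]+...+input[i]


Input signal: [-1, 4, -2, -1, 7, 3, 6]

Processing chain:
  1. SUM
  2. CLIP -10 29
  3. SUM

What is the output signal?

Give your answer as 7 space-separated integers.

Input: [-1, 4, -2, -1, 7, 3, 6]
Stage 1 (SUM): sum[0..0]=-1, sum[0..1]=3, sum[0..2]=1, sum[0..3]=0, sum[0..4]=7, sum[0..5]=10, sum[0..6]=16 -> [-1, 3, 1, 0, 7, 10, 16]
Stage 2 (CLIP -10 29): clip(-1,-10,29)=-1, clip(3,-10,29)=3, clip(1,-10,29)=1, clip(0,-10,29)=0, clip(7,-10,29)=7, clip(10,-10,29)=10, clip(16,-10,29)=16 -> [-1, 3, 1, 0, 7, 10, 16]
Stage 3 (SUM): sum[0..0]=-1, sum[0..1]=2, sum[0..2]=3, sum[0..3]=3, sum[0..4]=10, sum[0..5]=20, sum[0..6]=36 -> [-1, 2, 3, 3, 10, 20, 36]

Answer: -1 2 3 3 10 20 36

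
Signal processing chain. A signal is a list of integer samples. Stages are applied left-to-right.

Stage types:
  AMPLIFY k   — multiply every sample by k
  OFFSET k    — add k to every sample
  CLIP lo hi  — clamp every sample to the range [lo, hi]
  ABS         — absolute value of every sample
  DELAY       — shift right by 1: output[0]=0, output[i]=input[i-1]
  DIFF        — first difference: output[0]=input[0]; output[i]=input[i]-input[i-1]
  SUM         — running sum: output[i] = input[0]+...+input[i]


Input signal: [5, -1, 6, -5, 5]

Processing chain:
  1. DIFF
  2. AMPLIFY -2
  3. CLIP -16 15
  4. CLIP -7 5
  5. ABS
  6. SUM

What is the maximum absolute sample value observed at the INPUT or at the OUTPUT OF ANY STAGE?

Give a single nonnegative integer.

Answer: 31

Derivation:
Input: [5, -1, 6, -5, 5] (max |s|=6)
Stage 1 (DIFF): s[0]=5, -1-5=-6, 6--1=7, -5-6=-11, 5--5=10 -> [5, -6, 7, -11, 10] (max |s|=11)
Stage 2 (AMPLIFY -2): 5*-2=-10, -6*-2=12, 7*-2=-14, -11*-2=22, 10*-2=-20 -> [-10, 12, -14, 22, -20] (max |s|=22)
Stage 3 (CLIP -16 15): clip(-10,-16,15)=-10, clip(12,-16,15)=12, clip(-14,-16,15)=-14, clip(22,-16,15)=15, clip(-20,-16,15)=-16 -> [-10, 12, -14, 15, -16] (max |s|=16)
Stage 4 (CLIP -7 5): clip(-10,-7,5)=-7, clip(12,-7,5)=5, clip(-14,-7,5)=-7, clip(15,-7,5)=5, clip(-16,-7,5)=-7 -> [-7, 5, -7, 5, -7] (max |s|=7)
Stage 5 (ABS): |-7|=7, |5|=5, |-7|=7, |5|=5, |-7|=7 -> [7, 5, 7, 5, 7] (max |s|=7)
Stage 6 (SUM): sum[0..0]=7, sum[0..1]=12, sum[0..2]=19, sum[0..3]=24, sum[0..4]=31 -> [7, 12, 19, 24, 31] (max |s|=31)
Overall max amplitude: 31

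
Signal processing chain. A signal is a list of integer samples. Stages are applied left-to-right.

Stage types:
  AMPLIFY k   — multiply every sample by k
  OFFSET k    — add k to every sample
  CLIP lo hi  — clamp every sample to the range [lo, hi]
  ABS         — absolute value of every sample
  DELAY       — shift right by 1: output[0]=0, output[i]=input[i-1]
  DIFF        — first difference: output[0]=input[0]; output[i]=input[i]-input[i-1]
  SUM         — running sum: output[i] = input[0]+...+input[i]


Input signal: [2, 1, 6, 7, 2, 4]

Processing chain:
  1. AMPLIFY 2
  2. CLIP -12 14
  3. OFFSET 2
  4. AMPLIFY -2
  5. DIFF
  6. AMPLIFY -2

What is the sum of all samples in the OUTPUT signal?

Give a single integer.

Answer: 40

Derivation:
Input: [2, 1, 6, 7, 2, 4]
Stage 1 (AMPLIFY 2): 2*2=4, 1*2=2, 6*2=12, 7*2=14, 2*2=4, 4*2=8 -> [4, 2, 12, 14, 4, 8]
Stage 2 (CLIP -12 14): clip(4,-12,14)=4, clip(2,-12,14)=2, clip(12,-12,14)=12, clip(14,-12,14)=14, clip(4,-12,14)=4, clip(8,-12,14)=8 -> [4, 2, 12, 14, 4, 8]
Stage 3 (OFFSET 2): 4+2=6, 2+2=4, 12+2=14, 14+2=16, 4+2=6, 8+2=10 -> [6, 4, 14, 16, 6, 10]
Stage 4 (AMPLIFY -2): 6*-2=-12, 4*-2=-8, 14*-2=-28, 16*-2=-32, 6*-2=-12, 10*-2=-20 -> [-12, -8, -28, -32, -12, -20]
Stage 5 (DIFF): s[0]=-12, -8--12=4, -28--8=-20, -32--28=-4, -12--32=20, -20--12=-8 -> [-12, 4, -20, -4, 20, -8]
Stage 6 (AMPLIFY -2): -12*-2=24, 4*-2=-8, -20*-2=40, -4*-2=8, 20*-2=-40, -8*-2=16 -> [24, -8, 40, 8, -40, 16]
Output sum: 40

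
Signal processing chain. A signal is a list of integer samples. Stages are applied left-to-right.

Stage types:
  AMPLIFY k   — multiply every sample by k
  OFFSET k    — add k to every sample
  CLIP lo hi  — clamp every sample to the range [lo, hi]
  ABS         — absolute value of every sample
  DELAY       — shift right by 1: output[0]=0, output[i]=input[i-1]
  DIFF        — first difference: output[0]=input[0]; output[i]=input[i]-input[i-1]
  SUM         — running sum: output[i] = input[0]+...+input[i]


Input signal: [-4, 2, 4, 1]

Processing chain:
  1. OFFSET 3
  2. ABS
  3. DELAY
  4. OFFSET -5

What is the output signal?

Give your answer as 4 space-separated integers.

Answer: -5 -4 0 2

Derivation:
Input: [-4, 2, 4, 1]
Stage 1 (OFFSET 3): -4+3=-1, 2+3=5, 4+3=7, 1+3=4 -> [-1, 5, 7, 4]
Stage 2 (ABS): |-1|=1, |5|=5, |7|=7, |4|=4 -> [1, 5, 7, 4]
Stage 3 (DELAY): [0, 1, 5, 7] = [0, 1, 5, 7] -> [0, 1, 5, 7]
Stage 4 (OFFSET -5): 0+-5=-5, 1+-5=-4, 5+-5=0, 7+-5=2 -> [-5, -4, 0, 2]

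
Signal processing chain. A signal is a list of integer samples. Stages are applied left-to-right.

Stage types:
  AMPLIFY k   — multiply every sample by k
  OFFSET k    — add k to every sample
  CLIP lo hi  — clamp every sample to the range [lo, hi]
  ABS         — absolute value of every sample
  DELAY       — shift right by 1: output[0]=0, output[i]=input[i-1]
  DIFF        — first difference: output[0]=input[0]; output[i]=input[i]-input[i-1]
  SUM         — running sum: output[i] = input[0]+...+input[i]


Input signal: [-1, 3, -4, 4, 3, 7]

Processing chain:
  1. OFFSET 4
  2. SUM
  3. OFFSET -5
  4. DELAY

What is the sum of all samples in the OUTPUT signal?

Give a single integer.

Answer: 41

Derivation:
Input: [-1, 3, -4, 4, 3, 7]
Stage 1 (OFFSET 4): -1+4=3, 3+4=7, -4+4=0, 4+4=8, 3+4=7, 7+4=11 -> [3, 7, 0, 8, 7, 11]
Stage 2 (SUM): sum[0..0]=3, sum[0..1]=10, sum[0..2]=10, sum[0..3]=18, sum[0..4]=25, sum[0..5]=36 -> [3, 10, 10, 18, 25, 36]
Stage 3 (OFFSET -5): 3+-5=-2, 10+-5=5, 10+-5=5, 18+-5=13, 25+-5=20, 36+-5=31 -> [-2, 5, 5, 13, 20, 31]
Stage 4 (DELAY): [0, -2, 5, 5, 13, 20] = [0, -2, 5, 5, 13, 20] -> [0, -2, 5, 5, 13, 20]
Output sum: 41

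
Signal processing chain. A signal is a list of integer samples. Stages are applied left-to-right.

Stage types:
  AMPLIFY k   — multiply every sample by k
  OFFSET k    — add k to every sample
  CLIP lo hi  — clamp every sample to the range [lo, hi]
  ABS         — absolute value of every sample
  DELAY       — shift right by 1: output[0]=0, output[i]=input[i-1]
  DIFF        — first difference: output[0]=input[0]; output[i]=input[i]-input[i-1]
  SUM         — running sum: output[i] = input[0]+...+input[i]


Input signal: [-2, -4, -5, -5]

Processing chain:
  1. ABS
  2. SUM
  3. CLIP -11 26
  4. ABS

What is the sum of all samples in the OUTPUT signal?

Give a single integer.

Input: [-2, -4, -5, -5]
Stage 1 (ABS): |-2|=2, |-4|=4, |-5|=5, |-5|=5 -> [2, 4, 5, 5]
Stage 2 (SUM): sum[0..0]=2, sum[0..1]=6, sum[0..2]=11, sum[0..3]=16 -> [2, 6, 11, 16]
Stage 3 (CLIP -11 26): clip(2,-11,26)=2, clip(6,-11,26)=6, clip(11,-11,26)=11, clip(16,-11,26)=16 -> [2, 6, 11, 16]
Stage 4 (ABS): |2|=2, |6|=6, |11|=11, |16|=16 -> [2, 6, 11, 16]
Output sum: 35

Answer: 35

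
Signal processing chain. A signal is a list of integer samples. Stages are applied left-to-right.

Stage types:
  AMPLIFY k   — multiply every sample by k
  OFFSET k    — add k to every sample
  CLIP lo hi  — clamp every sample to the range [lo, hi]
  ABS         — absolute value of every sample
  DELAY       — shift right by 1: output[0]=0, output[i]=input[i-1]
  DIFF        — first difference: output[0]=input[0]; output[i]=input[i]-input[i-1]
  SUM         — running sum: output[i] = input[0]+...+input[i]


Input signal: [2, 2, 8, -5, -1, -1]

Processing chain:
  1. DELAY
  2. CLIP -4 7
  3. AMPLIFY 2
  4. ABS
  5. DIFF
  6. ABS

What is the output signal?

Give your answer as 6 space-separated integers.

Answer: 0 4 0 10 6 6

Derivation:
Input: [2, 2, 8, -5, -1, -1]
Stage 1 (DELAY): [0, 2, 2, 8, -5, -1] = [0, 2, 2, 8, -5, -1] -> [0, 2, 2, 8, -5, -1]
Stage 2 (CLIP -4 7): clip(0,-4,7)=0, clip(2,-4,7)=2, clip(2,-4,7)=2, clip(8,-4,7)=7, clip(-5,-4,7)=-4, clip(-1,-4,7)=-1 -> [0, 2, 2, 7, -4, -1]
Stage 3 (AMPLIFY 2): 0*2=0, 2*2=4, 2*2=4, 7*2=14, -4*2=-8, -1*2=-2 -> [0, 4, 4, 14, -8, -2]
Stage 4 (ABS): |0|=0, |4|=4, |4|=4, |14|=14, |-8|=8, |-2|=2 -> [0, 4, 4, 14, 8, 2]
Stage 5 (DIFF): s[0]=0, 4-0=4, 4-4=0, 14-4=10, 8-14=-6, 2-8=-6 -> [0, 4, 0, 10, -6, -6]
Stage 6 (ABS): |0|=0, |4|=4, |0|=0, |10|=10, |-6|=6, |-6|=6 -> [0, 4, 0, 10, 6, 6]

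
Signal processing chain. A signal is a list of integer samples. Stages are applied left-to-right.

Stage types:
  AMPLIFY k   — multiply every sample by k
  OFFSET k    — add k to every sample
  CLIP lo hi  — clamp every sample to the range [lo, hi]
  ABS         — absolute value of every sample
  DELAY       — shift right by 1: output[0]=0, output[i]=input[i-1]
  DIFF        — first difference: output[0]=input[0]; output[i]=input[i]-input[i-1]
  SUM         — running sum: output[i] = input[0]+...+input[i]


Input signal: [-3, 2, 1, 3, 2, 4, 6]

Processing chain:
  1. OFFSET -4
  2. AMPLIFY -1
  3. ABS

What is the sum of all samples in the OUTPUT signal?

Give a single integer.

Answer: 17

Derivation:
Input: [-3, 2, 1, 3, 2, 4, 6]
Stage 1 (OFFSET -4): -3+-4=-7, 2+-4=-2, 1+-4=-3, 3+-4=-1, 2+-4=-2, 4+-4=0, 6+-4=2 -> [-7, -2, -3, -1, -2, 0, 2]
Stage 2 (AMPLIFY -1): -7*-1=7, -2*-1=2, -3*-1=3, -1*-1=1, -2*-1=2, 0*-1=0, 2*-1=-2 -> [7, 2, 3, 1, 2, 0, -2]
Stage 3 (ABS): |7|=7, |2|=2, |3|=3, |1|=1, |2|=2, |0|=0, |-2|=2 -> [7, 2, 3, 1, 2, 0, 2]
Output sum: 17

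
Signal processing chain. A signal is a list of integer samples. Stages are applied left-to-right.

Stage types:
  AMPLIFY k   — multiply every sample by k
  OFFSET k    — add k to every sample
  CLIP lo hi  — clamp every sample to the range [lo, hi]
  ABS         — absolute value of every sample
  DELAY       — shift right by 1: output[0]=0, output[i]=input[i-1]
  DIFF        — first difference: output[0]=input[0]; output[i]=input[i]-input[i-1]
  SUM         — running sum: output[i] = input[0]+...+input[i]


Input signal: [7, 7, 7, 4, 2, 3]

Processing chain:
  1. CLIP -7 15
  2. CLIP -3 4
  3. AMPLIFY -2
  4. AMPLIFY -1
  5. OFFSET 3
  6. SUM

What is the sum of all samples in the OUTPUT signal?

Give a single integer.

Input: [7, 7, 7, 4, 2, 3]
Stage 1 (CLIP -7 15): clip(7,-7,15)=7, clip(7,-7,15)=7, clip(7,-7,15)=7, clip(4,-7,15)=4, clip(2,-7,15)=2, clip(3,-7,15)=3 -> [7, 7, 7, 4, 2, 3]
Stage 2 (CLIP -3 4): clip(7,-3,4)=4, clip(7,-3,4)=4, clip(7,-3,4)=4, clip(4,-3,4)=4, clip(2,-3,4)=2, clip(3,-3,4)=3 -> [4, 4, 4, 4, 2, 3]
Stage 3 (AMPLIFY -2): 4*-2=-8, 4*-2=-8, 4*-2=-8, 4*-2=-8, 2*-2=-4, 3*-2=-6 -> [-8, -8, -8, -8, -4, -6]
Stage 4 (AMPLIFY -1): -8*-1=8, -8*-1=8, -8*-1=8, -8*-1=8, -4*-1=4, -6*-1=6 -> [8, 8, 8, 8, 4, 6]
Stage 5 (OFFSET 3): 8+3=11, 8+3=11, 8+3=11, 8+3=11, 4+3=7, 6+3=9 -> [11, 11, 11, 11, 7, 9]
Stage 6 (SUM): sum[0..0]=11, sum[0..1]=22, sum[0..2]=33, sum[0..3]=44, sum[0..4]=51, sum[0..5]=60 -> [11, 22, 33, 44, 51, 60]
Output sum: 221

Answer: 221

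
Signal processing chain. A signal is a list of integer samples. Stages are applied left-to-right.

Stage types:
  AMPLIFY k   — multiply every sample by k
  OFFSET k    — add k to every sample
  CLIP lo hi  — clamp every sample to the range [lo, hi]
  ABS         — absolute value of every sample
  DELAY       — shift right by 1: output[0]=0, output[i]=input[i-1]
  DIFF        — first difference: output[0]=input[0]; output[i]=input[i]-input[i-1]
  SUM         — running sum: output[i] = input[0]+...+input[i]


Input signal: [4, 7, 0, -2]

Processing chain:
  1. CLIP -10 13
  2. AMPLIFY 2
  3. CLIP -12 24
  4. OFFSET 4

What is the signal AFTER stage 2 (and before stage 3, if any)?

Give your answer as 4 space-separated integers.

Input: [4, 7, 0, -2]
Stage 1 (CLIP -10 13): clip(4,-10,13)=4, clip(7,-10,13)=7, clip(0,-10,13)=0, clip(-2,-10,13)=-2 -> [4, 7, 0, -2]
Stage 2 (AMPLIFY 2): 4*2=8, 7*2=14, 0*2=0, -2*2=-4 -> [8, 14, 0, -4]

Answer: 8 14 0 -4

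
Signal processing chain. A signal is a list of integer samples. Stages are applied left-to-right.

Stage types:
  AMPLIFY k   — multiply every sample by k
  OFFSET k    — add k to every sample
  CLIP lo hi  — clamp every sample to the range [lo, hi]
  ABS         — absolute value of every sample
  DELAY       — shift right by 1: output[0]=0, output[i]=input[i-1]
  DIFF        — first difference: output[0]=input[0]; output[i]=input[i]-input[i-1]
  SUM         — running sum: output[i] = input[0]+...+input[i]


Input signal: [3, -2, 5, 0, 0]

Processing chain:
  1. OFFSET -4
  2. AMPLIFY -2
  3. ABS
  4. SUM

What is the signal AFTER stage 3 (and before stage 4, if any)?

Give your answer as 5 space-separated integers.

Input: [3, -2, 5, 0, 0]
Stage 1 (OFFSET -4): 3+-4=-1, -2+-4=-6, 5+-4=1, 0+-4=-4, 0+-4=-4 -> [-1, -6, 1, -4, -4]
Stage 2 (AMPLIFY -2): -1*-2=2, -6*-2=12, 1*-2=-2, -4*-2=8, -4*-2=8 -> [2, 12, -2, 8, 8]
Stage 3 (ABS): |2|=2, |12|=12, |-2|=2, |8|=8, |8|=8 -> [2, 12, 2, 8, 8]

Answer: 2 12 2 8 8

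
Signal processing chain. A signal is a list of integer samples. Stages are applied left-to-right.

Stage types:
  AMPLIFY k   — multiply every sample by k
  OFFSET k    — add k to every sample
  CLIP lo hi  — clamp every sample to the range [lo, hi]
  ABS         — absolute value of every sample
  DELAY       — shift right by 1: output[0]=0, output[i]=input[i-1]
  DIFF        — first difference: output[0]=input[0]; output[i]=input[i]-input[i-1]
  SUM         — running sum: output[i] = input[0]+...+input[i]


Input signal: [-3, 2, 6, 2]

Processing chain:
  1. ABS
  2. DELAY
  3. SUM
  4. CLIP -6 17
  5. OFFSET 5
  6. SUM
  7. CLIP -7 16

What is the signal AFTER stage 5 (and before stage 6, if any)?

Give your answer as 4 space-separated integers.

Input: [-3, 2, 6, 2]
Stage 1 (ABS): |-3|=3, |2|=2, |6|=6, |2|=2 -> [3, 2, 6, 2]
Stage 2 (DELAY): [0, 3, 2, 6] = [0, 3, 2, 6] -> [0, 3, 2, 6]
Stage 3 (SUM): sum[0..0]=0, sum[0..1]=3, sum[0..2]=5, sum[0..3]=11 -> [0, 3, 5, 11]
Stage 4 (CLIP -6 17): clip(0,-6,17)=0, clip(3,-6,17)=3, clip(5,-6,17)=5, clip(11,-6,17)=11 -> [0, 3, 5, 11]
Stage 5 (OFFSET 5): 0+5=5, 3+5=8, 5+5=10, 11+5=16 -> [5, 8, 10, 16]

Answer: 5 8 10 16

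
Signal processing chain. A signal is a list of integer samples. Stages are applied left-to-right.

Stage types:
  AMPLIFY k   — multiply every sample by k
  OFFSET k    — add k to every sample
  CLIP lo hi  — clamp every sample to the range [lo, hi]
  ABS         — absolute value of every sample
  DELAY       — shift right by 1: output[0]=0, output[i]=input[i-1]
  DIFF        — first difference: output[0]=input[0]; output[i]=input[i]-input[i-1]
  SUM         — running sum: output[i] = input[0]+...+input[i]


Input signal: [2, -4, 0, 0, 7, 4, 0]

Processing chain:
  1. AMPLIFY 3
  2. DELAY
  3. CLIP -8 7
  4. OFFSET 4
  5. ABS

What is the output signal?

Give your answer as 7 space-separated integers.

Answer: 4 10 4 4 4 11 11

Derivation:
Input: [2, -4, 0, 0, 7, 4, 0]
Stage 1 (AMPLIFY 3): 2*3=6, -4*3=-12, 0*3=0, 0*3=0, 7*3=21, 4*3=12, 0*3=0 -> [6, -12, 0, 0, 21, 12, 0]
Stage 2 (DELAY): [0, 6, -12, 0, 0, 21, 12] = [0, 6, -12, 0, 0, 21, 12] -> [0, 6, -12, 0, 0, 21, 12]
Stage 3 (CLIP -8 7): clip(0,-8,7)=0, clip(6,-8,7)=6, clip(-12,-8,7)=-8, clip(0,-8,7)=0, clip(0,-8,7)=0, clip(21,-8,7)=7, clip(12,-8,7)=7 -> [0, 6, -8, 0, 0, 7, 7]
Stage 4 (OFFSET 4): 0+4=4, 6+4=10, -8+4=-4, 0+4=4, 0+4=4, 7+4=11, 7+4=11 -> [4, 10, -4, 4, 4, 11, 11]
Stage 5 (ABS): |4|=4, |10|=10, |-4|=4, |4|=4, |4|=4, |11|=11, |11|=11 -> [4, 10, 4, 4, 4, 11, 11]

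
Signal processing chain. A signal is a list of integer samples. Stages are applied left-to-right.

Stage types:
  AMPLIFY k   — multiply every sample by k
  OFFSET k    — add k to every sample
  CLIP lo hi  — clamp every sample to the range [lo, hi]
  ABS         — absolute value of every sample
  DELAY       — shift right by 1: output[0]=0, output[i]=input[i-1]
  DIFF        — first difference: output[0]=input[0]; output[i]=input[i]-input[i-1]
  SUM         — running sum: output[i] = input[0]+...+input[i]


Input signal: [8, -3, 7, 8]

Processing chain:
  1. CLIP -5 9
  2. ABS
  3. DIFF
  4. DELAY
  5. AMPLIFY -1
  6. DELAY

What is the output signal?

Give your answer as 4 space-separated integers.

Answer: 0 0 -8 5

Derivation:
Input: [8, -3, 7, 8]
Stage 1 (CLIP -5 9): clip(8,-5,9)=8, clip(-3,-5,9)=-3, clip(7,-5,9)=7, clip(8,-5,9)=8 -> [8, -3, 7, 8]
Stage 2 (ABS): |8|=8, |-3|=3, |7|=7, |8|=8 -> [8, 3, 7, 8]
Stage 3 (DIFF): s[0]=8, 3-8=-5, 7-3=4, 8-7=1 -> [8, -5, 4, 1]
Stage 4 (DELAY): [0, 8, -5, 4] = [0, 8, -5, 4] -> [0, 8, -5, 4]
Stage 5 (AMPLIFY -1): 0*-1=0, 8*-1=-8, -5*-1=5, 4*-1=-4 -> [0, -8, 5, -4]
Stage 6 (DELAY): [0, 0, -8, 5] = [0, 0, -8, 5] -> [0, 0, -8, 5]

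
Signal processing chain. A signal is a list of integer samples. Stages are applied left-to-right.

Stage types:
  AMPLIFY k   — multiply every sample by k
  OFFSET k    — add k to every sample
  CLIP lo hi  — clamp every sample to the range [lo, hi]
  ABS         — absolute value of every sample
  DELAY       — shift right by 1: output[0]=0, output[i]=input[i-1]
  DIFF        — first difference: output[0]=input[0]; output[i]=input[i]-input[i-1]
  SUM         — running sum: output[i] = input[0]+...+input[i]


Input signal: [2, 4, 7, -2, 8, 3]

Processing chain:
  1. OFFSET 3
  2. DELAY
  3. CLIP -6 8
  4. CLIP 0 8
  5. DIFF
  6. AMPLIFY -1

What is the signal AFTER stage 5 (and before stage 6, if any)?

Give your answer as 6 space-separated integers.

Answer: 0 5 2 1 -7 7

Derivation:
Input: [2, 4, 7, -2, 8, 3]
Stage 1 (OFFSET 3): 2+3=5, 4+3=7, 7+3=10, -2+3=1, 8+3=11, 3+3=6 -> [5, 7, 10, 1, 11, 6]
Stage 2 (DELAY): [0, 5, 7, 10, 1, 11] = [0, 5, 7, 10, 1, 11] -> [0, 5, 7, 10, 1, 11]
Stage 3 (CLIP -6 8): clip(0,-6,8)=0, clip(5,-6,8)=5, clip(7,-6,8)=7, clip(10,-6,8)=8, clip(1,-6,8)=1, clip(11,-6,8)=8 -> [0, 5, 7, 8, 1, 8]
Stage 4 (CLIP 0 8): clip(0,0,8)=0, clip(5,0,8)=5, clip(7,0,8)=7, clip(8,0,8)=8, clip(1,0,8)=1, clip(8,0,8)=8 -> [0, 5, 7, 8, 1, 8]
Stage 5 (DIFF): s[0]=0, 5-0=5, 7-5=2, 8-7=1, 1-8=-7, 8-1=7 -> [0, 5, 2, 1, -7, 7]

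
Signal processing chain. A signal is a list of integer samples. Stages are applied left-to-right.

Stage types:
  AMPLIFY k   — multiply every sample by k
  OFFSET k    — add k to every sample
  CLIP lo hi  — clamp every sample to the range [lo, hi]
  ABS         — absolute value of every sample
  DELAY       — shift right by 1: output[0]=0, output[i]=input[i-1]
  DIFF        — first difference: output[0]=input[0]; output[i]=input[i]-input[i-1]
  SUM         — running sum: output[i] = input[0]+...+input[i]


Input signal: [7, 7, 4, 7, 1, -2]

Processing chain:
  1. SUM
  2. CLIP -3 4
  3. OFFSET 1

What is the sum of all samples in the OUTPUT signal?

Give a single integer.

Answer: 30

Derivation:
Input: [7, 7, 4, 7, 1, -2]
Stage 1 (SUM): sum[0..0]=7, sum[0..1]=14, sum[0..2]=18, sum[0..3]=25, sum[0..4]=26, sum[0..5]=24 -> [7, 14, 18, 25, 26, 24]
Stage 2 (CLIP -3 4): clip(7,-3,4)=4, clip(14,-3,4)=4, clip(18,-3,4)=4, clip(25,-3,4)=4, clip(26,-3,4)=4, clip(24,-3,4)=4 -> [4, 4, 4, 4, 4, 4]
Stage 3 (OFFSET 1): 4+1=5, 4+1=5, 4+1=5, 4+1=5, 4+1=5, 4+1=5 -> [5, 5, 5, 5, 5, 5]
Output sum: 30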